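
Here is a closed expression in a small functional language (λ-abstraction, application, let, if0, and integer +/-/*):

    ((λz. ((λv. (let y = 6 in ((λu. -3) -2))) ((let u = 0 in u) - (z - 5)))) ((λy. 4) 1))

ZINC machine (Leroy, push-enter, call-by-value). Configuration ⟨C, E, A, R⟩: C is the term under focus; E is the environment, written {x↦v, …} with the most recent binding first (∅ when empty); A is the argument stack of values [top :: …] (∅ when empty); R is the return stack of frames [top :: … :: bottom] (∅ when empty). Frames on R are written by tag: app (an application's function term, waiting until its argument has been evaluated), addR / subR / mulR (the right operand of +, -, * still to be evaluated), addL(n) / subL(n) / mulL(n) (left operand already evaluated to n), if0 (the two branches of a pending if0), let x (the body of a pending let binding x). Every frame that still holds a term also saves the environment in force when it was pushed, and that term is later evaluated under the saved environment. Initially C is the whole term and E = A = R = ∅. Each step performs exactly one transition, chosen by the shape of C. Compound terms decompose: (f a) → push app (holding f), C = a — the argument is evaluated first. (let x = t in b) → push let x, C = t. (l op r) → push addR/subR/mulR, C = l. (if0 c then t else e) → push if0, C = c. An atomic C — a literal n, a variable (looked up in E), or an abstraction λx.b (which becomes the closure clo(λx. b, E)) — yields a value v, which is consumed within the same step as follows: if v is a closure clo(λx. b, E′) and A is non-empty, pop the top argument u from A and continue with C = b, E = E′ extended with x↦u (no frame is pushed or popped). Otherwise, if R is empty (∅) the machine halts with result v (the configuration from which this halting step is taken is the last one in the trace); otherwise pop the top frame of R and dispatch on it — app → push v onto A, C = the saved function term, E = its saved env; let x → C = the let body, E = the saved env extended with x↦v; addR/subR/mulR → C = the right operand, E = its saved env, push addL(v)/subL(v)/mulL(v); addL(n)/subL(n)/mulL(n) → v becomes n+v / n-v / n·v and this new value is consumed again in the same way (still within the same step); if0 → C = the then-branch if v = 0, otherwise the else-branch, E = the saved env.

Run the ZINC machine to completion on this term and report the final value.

0. [C=((λz. ((λv. (let y = 6 in ((λu. -3) -2))) ((let u = 0 in u) - (z - 5)))) ((λy. 4) 1)) | E=∅ | A=∅ | R=∅]
1. [C=((λy. 4) 1) | E=∅ | A=∅ | R=[app]]
2. [C=1 | E=∅ | A=∅ | R=[app :: app]]
3. [C=(λy. 4) | E=∅ | A=[1] | R=[app]]
4. [C=4 | E={y↦1} | A=∅ | R=[app]]
5. [C=(λz. ((λv. (let y = 6 in ((λu. -3) -2))) ((let u = 0 in u) - (z - 5)))) | E=∅ | A=[4] | R=∅]
6. [C=((λv. (let y = 6 in ((λu. -3) -2))) ((let u = 0 in u) - (z - 5))) | E={z↦4} | A=∅ | R=∅]
7. [C=((let u = 0 in u) - (z - 5)) | E={z↦4} | A=∅ | R=[app]]
8. [C=(let u = 0 in u) | E={z↦4} | A=∅ | R=[subR :: app]]
9. [C=0 | E={z↦4} | A=∅ | R=[let u :: subR :: app]]
10. [C=u | E={u↦0, z↦4} | A=∅ | R=[subR :: app]]
11. [C=(z - 5) | E={z↦4} | A=∅ | R=[subL(0) :: app]]
12. [C=z | E={z↦4} | A=∅ | R=[subR :: subL(0) :: app]]
13. [C=5 | E={z↦4} | A=∅ | R=[subL(4) :: subL(0) :: app]]
14. [C=(λv. (let y = 6 in ((λu. -3) -2))) | E={z↦4} | A=[1] | R=∅]
15. [C=(let y = 6 in ((λu. -3) -2)) | E={v↦1, z↦4} | A=∅ | R=∅]
16. [C=6 | E={v↦1, z↦4} | A=∅ | R=[let y]]
17. [C=((λu. -3) -2) | E={y↦6, v↦1, z↦4} | A=∅ | R=∅]
18. [C=-2 | E={y↦6, v↦1, z↦4} | A=∅ | R=[app]]
19. [C=(λu. -3) | E={y↦6, v↦1, z↦4} | A=[-2] | R=∅]
20. [C=-3 | E={u↦-2, y↦6, v↦1, z↦4} | A=∅ | R=∅]
→ final value -3

Answer: -3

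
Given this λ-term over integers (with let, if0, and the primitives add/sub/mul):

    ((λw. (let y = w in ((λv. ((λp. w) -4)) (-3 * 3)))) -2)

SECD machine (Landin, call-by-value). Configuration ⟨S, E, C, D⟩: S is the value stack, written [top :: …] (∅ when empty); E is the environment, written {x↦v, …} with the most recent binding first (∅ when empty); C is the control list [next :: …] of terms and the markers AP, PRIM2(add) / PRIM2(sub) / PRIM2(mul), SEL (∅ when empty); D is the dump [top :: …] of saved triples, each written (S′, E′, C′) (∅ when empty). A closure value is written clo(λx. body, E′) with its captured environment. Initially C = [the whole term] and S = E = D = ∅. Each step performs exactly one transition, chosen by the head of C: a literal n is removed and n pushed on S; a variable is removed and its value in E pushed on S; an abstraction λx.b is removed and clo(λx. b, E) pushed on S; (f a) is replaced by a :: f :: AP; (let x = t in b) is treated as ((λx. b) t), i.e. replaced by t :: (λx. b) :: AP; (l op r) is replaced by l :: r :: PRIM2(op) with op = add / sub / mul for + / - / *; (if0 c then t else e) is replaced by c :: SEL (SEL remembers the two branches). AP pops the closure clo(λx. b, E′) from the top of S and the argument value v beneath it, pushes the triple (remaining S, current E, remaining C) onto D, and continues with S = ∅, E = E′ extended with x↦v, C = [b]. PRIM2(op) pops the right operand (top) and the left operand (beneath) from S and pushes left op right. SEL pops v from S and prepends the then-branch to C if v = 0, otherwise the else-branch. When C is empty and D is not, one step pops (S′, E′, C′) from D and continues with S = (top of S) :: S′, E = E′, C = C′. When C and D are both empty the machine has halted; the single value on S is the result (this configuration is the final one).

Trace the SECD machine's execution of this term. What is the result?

Answer: -2

Derivation:
step 0: [S=∅ | E=∅ | C=[((λw. (let y = w in ((λv. ((λp. w) -4)) (-3 * 3)))) -2)] | D=∅]
step 1: [S=∅ | E=∅ | C=[-2 :: (λw. (let y = w in ((λv. ((λp. w) -4)) (-3 * 3)))) :: AP] | D=∅]
step 2: [S=[-2] | E=∅ | C=[(λw. (let y = w in ((λv. ((λp. w) -4)) (-3 * 3)))) :: AP] | D=∅]
step 3: [S=[clo(λw. (let y = w in ((λv. ((λp. w) -4)) (-3 * 3))), ∅) :: -2] | E=∅ | C=[AP] | D=∅]
step 4: [S=∅ | E={w↦-2} | C=[(let y = w in ((λv. ((λp. w) -4)) (-3 * 3)))] | D=[(∅, ∅, ∅)]]
step 5: [S=∅ | E={w↦-2} | C=[w :: (λy. ((λv. ((λp. w) -4)) (-3 * 3))) :: AP] | D=[(∅, ∅, ∅)]]
step 6: [S=[-2] | E={w↦-2} | C=[(λy. ((λv. ((λp. w) -4)) (-3 * 3))) :: AP] | D=[(∅, ∅, ∅)]]
step 7: [S=[clo(λy. ((λv. ((λp. w) -4)) (-3 * 3)), {w↦-2}) :: -2] | E={w↦-2} | C=[AP] | D=[(∅, ∅, ∅)]]
step 8: [S=∅ | E={y↦-2, w↦-2} | C=[((λv. ((λp. w) -4)) (-3 * 3))] | D=[(∅, {w↦-2}, ∅) :: (∅, ∅, ∅)]]
step 9: [S=∅ | E={y↦-2, w↦-2} | C=[(-3 * 3) :: (λv. ((λp. w) -4)) :: AP] | D=[(∅, {w↦-2}, ∅) :: (∅, ∅, ∅)]]
step 10: [S=∅ | E={y↦-2, w↦-2} | C=[-3 :: 3 :: PRIM2(mul) :: (λv. ((λp. w) -4)) :: AP] | D=[(∅, {w↦-2}, ∅) :: (∅, ∅, ∅)]]
step 11: [S=[-3] | E={y↦-2, w↦-2} | C=[3 :: PRIM2(mul) :: (λv. ((λp. w) -4)) :: AP] | D=[(∅, {w↦-2}, ∅) :: (∅, ∅, ∅)]]
step 12: [S=[3 :: -3] | E={y↦-2, w↦-2} | C=[PRIM2(mul) :: (λv. ((λp. w) -4)) :: AP] | D=[(∅, {w↦-2}, ∅) :: (∅, ∅, ∅)]]
step 13: [S=[-9] | E={y↦-2, w↦-2} | C=[(λv. ((λp. w) -4)) :: AP] | D=[(∅, {w↦-2}, ∅) :: (∅, ∅, ∅)]]
step 14: [S=[clo(λv. ((λp. w) -4), {y↦-2, w↦-2}) :: -9] | E={y↦-2, w↦-2} | C=[AP] | D=[(∅, {w↦-2}, ∅) :: (∅, ∅, ∅)]]
step 15: [S=∅ | E={v↦-9, y↦-2, w↦-2} | C=[((λp. w) -4)] | D=[(∅, {y↦-2, w↦-2}, ∅) :: (∅, {w↦-2}, ∅) :: (∅, ∅, ∅)]]
step 16: [S=∅ | E={v↦-9, y↦-2, w↦-2} | C=[-4 :: (λp. w) :: AP] | D=[(∅, {y↦-2, w↦-2}, ∅) :: (∅, {w↦-2}, ∅) :: (∅, ∅, ∅)]]
step 17: [S=[-4] | E={v↦-9, y↦-2, w↦-2} | C=[(λp. w) :: AP] | D=[(∅, {y↦-2, w↦-2}, ∅) :: (∅, {w↦-2}, ∅) :: (∅, ∅, ∅)]]
step 18: [S=[clo(λp. w, {v↦-9, y↦-2, w↦-2}) :: -4] | E={v↦-9, y↦-2, w↦-2} | C=[AP] | D=[(∅, {y↦-2, w↦-2}, ∅) :: (∅, {w↦-2}, ∅) :: (∅, ∅, ∅)]]
step 19: [S=∅ | E={p↦-4, v↦-9, y↦-2, w↦-2} | C=[w] | D=[(∅, {v↦-9, y↦-2, w↦-2}, ∅) :: (∅, {y↦-2, w↦-2}, ∅) :: (∅, {w↦-2}, ∅) :: (∅, ∅, ∅)]]
step 20: [S=[-2] | E={p↦-4, v↦-9, y↦-2, w↦-2} | C=∅ | D=[(∅, {v↦-9, y↦-2, w↦-2}, ∅) :: (∅, {y↦-2, w↦-2}, ∅) :: (∅, {w↦-2}, ∅) :: (∅, ∅, ∅)]]
step 21: [S=[-2] | E={v↦-9, y↦-2, w↦-2} | C=∅ | D=[(∅, {y↦-2, w↦-2}, ∅) :: (∅, {w↦-2}, ∅) :: (∅, ∅, ∅)]]
step 22: [S=[-2] | E={y↦-2, w↦-2} | C=∅ | D=[(∅, {w↦-2}, ∅) :: (∅, ∅, ∅)]]
step 23: [S=[-2] | E={w↦-2} | C=∅ | D=[(∅, ∅, ∅)]]
step 24: [S=[-2] | E=∅ | C=∅ | D=∅]
→ final value -2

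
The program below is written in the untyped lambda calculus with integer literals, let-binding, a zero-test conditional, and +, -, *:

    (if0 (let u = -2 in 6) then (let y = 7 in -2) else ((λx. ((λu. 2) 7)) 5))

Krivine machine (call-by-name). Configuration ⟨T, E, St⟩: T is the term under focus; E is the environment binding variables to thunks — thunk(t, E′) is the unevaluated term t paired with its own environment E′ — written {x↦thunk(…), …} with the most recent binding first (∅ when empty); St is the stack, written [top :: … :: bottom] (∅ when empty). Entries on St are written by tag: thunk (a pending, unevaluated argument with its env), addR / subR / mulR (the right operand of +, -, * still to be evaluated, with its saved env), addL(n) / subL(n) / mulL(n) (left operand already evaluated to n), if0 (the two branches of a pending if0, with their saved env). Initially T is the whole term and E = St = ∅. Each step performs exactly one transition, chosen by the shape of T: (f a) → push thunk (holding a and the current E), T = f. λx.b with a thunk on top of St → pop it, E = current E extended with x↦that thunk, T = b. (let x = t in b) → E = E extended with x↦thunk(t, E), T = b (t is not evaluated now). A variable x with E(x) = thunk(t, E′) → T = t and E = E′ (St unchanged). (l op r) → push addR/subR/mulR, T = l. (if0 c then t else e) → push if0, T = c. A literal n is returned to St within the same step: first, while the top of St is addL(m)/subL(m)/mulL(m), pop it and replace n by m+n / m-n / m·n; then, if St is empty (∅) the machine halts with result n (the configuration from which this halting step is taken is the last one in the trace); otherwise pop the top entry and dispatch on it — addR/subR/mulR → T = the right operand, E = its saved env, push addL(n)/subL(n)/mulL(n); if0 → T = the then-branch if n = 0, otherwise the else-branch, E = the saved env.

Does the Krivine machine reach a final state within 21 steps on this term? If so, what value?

0. ⟨T=(if0 (let u = -2 in 6) then (let y = 7 in -2) else ((λx. ((λu. 2) 7)) 5)); E=∅; St=∅⟩
1. ⟨T=(let u = -2 in 6); E=∅; St=[if0]⟩
2. ⟨T=6; E={u↦thunk(-2, ∅)}; St=[if0]⟩
3. ⟨T=((λx. ((λu. 2) 7)) 5); E=∅; St=∅⟩
4. ⟨T=(λx. ((λu. 2) 7)); E=∅; St=[thunk]⟩
5. ⟨T=((λu. 2) 7); E={x↦thunk(5, ∅)}; St=∅⟩
6. ⟨T=(λu. 2); E={x↦thunk(5, ∅)}; St=[thunk]⟩
7. ⟨T=2; E={u↦thunk(7, {x↦thunk(5, ∅)}), x↦thunk(5, ∅)}; St=∅⟩
→ final value 2

Answer: 2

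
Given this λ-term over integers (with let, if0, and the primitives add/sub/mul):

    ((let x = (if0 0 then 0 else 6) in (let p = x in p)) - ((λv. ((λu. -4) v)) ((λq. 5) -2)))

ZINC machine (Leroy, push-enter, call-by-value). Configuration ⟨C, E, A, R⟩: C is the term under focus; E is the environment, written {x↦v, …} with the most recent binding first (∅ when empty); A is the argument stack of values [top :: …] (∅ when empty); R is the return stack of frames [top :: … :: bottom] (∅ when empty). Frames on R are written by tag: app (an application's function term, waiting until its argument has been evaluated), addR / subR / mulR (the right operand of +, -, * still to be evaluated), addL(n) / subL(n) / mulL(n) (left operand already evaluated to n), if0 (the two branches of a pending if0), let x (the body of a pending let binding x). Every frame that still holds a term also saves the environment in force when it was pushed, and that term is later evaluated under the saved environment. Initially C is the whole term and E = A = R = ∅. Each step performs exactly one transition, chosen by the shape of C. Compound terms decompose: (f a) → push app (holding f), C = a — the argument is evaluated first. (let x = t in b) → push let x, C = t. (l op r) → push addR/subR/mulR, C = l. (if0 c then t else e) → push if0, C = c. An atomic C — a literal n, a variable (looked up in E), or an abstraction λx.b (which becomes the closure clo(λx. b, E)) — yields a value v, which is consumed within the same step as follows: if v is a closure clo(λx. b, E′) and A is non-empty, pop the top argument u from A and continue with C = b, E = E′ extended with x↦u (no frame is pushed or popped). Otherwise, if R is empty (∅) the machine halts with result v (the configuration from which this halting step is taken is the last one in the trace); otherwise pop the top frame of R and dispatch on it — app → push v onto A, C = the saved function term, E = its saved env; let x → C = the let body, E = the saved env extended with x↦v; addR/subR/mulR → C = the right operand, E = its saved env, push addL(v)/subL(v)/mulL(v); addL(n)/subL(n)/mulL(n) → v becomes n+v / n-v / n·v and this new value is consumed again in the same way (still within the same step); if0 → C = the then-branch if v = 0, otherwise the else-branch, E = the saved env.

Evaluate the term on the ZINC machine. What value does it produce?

t=0: <C=((let x = (if0 0 then 0 else 6) in (let p = x in p)) - ((λv. ((λu. -4) v)) ((λq. 5) -2))), E=∅, A=∅, R=∅>
t=1: <C=(let x = (if0 0 then 0 else 6) in (let p = x in p)), E=∅, A=∅, R=[subR]>
t=2: <C=(if0 0 then 0 else 6), E=∅, A=∅, R=[let x :: subR]>
t=3: <C=0, E=∅, A=∅, R=[if0 :: let x :: subR]>
t=4: <C=0, E=∅, A=∅, R=[let x :: subR]>
t=5: <C=(let p = x in p), E={x↦0}, A=∅, R=[subR]>
t=6: <C=x, E={x↦0}, A=∅, R=[let p :: subR]>
t=7: <C=p, E={p↦0, x↦0}, A=∅, R=[subR]>
t=8: <C=((λv. ((λu. -4) v)) ((λq. 5) -2)), E=∅, A=∅, R=[subL(0)]>
t=9: <C=((λq. 5) -2), E=∅, A=∅, R=[app :: subL(0)]>
t=10: <C=-2, E=∅, A=∅, R=[app :: app :: subL(0)]>
t=11: <C=(λq. 5), E=∅, A=[-2], R=[app :: subL(0)]>
t=12: <C=5, E={q↦-2}, A=∅, R=[app :: subL(0)]>
t=13: <C=(λv. ((λu. -4) v)), E=∅, A=[5], R=[subL(0)]>
t=14: <C=((λu. -4) v), E={v↦5}, A=∅, R=[subL(0)]>
t=15: <C=v, E={v↦5}, A=∅, R=[app :: subL(0)]>
t=16: <C=(λu. -4), E={v↦5}, A=[5], R=[subL(0)]>
t=17: <C=-4, E={u↦5, v↦5}, A=∅, R=[subL(0)]>
→ final value 4

Answer: 4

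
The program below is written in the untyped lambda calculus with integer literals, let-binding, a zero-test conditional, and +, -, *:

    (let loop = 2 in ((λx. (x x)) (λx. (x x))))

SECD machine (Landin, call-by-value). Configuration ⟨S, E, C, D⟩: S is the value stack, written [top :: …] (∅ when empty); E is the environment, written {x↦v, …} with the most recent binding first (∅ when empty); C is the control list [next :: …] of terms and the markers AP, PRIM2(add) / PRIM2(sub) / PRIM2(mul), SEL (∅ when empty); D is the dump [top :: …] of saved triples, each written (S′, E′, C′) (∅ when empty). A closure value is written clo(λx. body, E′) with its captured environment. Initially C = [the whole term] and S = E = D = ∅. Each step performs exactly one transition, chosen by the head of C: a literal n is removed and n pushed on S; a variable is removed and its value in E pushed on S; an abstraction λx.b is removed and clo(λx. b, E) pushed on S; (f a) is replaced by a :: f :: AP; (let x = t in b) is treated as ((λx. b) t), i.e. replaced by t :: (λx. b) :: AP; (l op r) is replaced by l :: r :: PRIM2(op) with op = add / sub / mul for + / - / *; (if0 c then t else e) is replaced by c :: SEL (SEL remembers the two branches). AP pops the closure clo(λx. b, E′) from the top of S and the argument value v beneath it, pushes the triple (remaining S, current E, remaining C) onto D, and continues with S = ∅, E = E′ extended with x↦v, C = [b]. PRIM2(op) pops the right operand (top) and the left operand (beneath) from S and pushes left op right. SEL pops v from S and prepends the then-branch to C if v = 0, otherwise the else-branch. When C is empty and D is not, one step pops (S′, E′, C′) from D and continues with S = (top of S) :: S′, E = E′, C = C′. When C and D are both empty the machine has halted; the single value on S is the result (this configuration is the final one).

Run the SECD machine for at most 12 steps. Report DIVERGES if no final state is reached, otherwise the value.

Answer: DIVERGES (no final state within 12 steps)

Execution trace:
[0] ⟨S=∅; E=∅; C=[(let loop = 2 in ((λx. (x x)) (λx. (x x))))]; D=∅⟩
[1] ⟨S=∅; E=∅; C=[2 :: (λloop. ((λx. (x x)) (λx. (x x)))) :: AP]; D=∅⟩
[2] ⟨S=[2]; E=∅; C=[(λloop. ((λx. (x x)) (λx. (x x)))) :: AP]; D=∅⟩
[3] ⟨S=[clo(λloop. ((λx. (x x)) (λx. (x x))), ∅) :: 2]; E=∅; C=[AP]; D=∅⟩
[4] ⟨S=∅; E={loop↦2}; C=[((λx. (x x)) (λx. (x x)))]; D=[(∅, ∅, ∅)]⟩
[5] ⟨S=∅; E={loop↦2}; C=[(λx. (x x)) :: (λx. (x x)) :: AP]; D=[(∅, ∅, ∅)]⟩
[6] ⟨S=[clo(λx. (x x), {loop↦2})]; E={loop↦2}; C=[(λx. (x x)) :: AP]; D=[(∅, ∅, ∅)]⟩
[7] ⟨S=[clo(λx. (x x), {loop↦2}) :: clo(λx. (x x), {loop↦2})]; E={loop↦2}; C=[AP]; D=[(∅, ∅, ∅)]⟩
[8] ⟨S=∅; E={x↦clo(λx. (x x), {loop↦2}), loop↦2}; C=[(x x)]; D=[(∅, {loop↦2}, ∅) :: (∅, ∅, ∅)]⟩
[9] ⟨S=∅; E={x↦clo(λx. (x x), {loop↦2}), loop↦2}; C=[x :: x :: AP]; D=[(∅, {loop↦2}, ∅) :: (∅, ∅, ∅)]⟩
[10] ⟨S=[clo(λx. (x x), {loop↦2})]; E={x↦clo(λx. (x x), {loop↦2}), loop↦2}; C=[x :: AP]; D=[(∅, {loop↦2}, ∅) :: (∅, ∅, ∅)]⟩
[11] ⟨S=[clo(λx. (x x), {loop↦2}) :: clo(λx. (x x), {loop↦2})]; E={x↦clo(λx. (x x), {loop↦2}), loop↦2}; C=[AP]; D=[(∅, {loop↦2}, ∅) :: (∅, ∅, ∅)]⟩
[12] ⟨S=∅; E={x↦clo(λx. (x x), {loop↦2}), loop↦2}; C=[(x x)]; D=[(∅, {x↦clo(λx. (x x), {loop↦2}), loop↦2}, ∅) :: (∅, {loop↦2}, ∅) :: (∅, ∅, ∅)]⟩
→ 12 transitions taken and the configuration is still not final: no result within 12 steps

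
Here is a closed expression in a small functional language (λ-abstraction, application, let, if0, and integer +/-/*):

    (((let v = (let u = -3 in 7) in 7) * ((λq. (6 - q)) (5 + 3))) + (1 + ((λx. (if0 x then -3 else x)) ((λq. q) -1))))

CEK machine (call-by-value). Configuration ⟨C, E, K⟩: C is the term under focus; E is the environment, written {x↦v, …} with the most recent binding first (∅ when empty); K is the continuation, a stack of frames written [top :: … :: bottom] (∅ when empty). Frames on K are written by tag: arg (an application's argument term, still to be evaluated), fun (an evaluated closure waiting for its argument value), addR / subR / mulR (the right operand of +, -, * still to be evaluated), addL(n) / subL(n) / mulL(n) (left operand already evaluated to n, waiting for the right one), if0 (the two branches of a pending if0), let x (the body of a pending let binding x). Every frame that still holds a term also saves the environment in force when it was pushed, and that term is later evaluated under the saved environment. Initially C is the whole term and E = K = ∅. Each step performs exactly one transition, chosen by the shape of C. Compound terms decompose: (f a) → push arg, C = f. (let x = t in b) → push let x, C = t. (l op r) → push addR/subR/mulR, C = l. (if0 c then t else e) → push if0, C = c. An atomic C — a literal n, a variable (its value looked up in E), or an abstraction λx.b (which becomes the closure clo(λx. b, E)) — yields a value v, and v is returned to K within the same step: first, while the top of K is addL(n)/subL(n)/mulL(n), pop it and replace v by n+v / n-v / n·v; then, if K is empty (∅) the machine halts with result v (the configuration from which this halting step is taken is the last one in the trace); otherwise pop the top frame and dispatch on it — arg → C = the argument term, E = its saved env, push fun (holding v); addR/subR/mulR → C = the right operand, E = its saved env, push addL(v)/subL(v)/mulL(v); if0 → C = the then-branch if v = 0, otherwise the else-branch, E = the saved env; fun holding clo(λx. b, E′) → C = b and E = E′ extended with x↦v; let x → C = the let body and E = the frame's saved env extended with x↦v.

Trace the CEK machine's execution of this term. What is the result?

Answer: -14

Machine steps:
[0] ⟨C=(((let v = (let u = -3 in 7) in 7) * ((λq. (6 - q)) (5 + 3))) + (1 + ((λx. (if0 x then -3 else x)) ((λq. q) -1)))); E=∅; K=∅⟩
[1] ⟨C=((let v = (let u = -3 in 7) in 7) * ((λq. (6 - q)) (5 + 3))); E=∅; K=[addR]⟩
[2] ⟨C=(let v = (let u = -3 in 7) in 7); E=∅; K=[mulR :: addR]⟩
[3] ⟨C=(let u = -3 in 7); E=∅; K=[let v :: mulR :: addR]⟩
[4] ⟨C=-3; E=∅; K=[let u :: let v :: mulR :: addR]⟩
[5] ⟨C=7; E={u↦-3}; K=[let v :: mulR :: addR]⟩
[6] ⟨C=7; E={v↦7}; K=[mulR :: addR]⟩
[7] ⟨C=((λq. (6 - q)) (5 + 3)); E=∅; K=[mulL(7) :: addR]⟩
[8] ⟨C=(λq. (6 - q)); E=∅; K=[arg :: mulL(7) :: addR]⟩
[9] ⟨C=(5 + 3); E=∅; K=[fun :: mulL(7) :: addR]⟩
[10] ⟨C=5; E=∅; K=[addR :: fun :: mulL(7) :: addR]⟩
[11] ⟨C=3; E=∅; K=[addL(5) :: fun :: mulL(7) :: addR]⟩
[12] ⟨C=(6 - q); E={q↦8}; K=[mulL(7) :: addR]⟩
[13] ⟨C=6; E={q↦8}; K=[subR :: mulL(7) :: addR]⟩
[14] ⟨C=q; E={q↦8}; K=[subL(6) :: mulL(7) :: addR]⟩
[15] ⟨C=(1 + ((λx. (if0 x then -3 else x)) ((λq. q) -1))); E=∅; K=[addL(-14)]⟩
[16] ⟨C=1; E=∅; K=[addR :: addL(-14)]⟩
[17] ⟨C=((λx. (if0 x then -3 else x)) ((λq. q) -1)); E=∅; K=[addL(1) :: addL(-14)]⟩
[18] ⟨C=(λx. (if0 x then -3 else x)); E=∅; K=[arg :: addL(1) :: addL(-14)]⟩
[19] ⟨C=((λq. q) -1); E=∅; K=[fun :: addL(1) :: addL(-14)]⟩
[20] ⟨C=(λq. q); E=∅; K=[arg :: fun :: addL(1) :: addL(-14)]⟩
[21] ⟨C=-1; E=∅; K=[fun :: fun :: addL(1) :: addL(-14)]⟩
[22] ⟨C=q; E={q↦-1}; K=[fun :: addL(1) :: addL(-14)]⟩
[23] ⟨C=(if0 x then -3 else x); E={x↦-1}; K=[addL(1) :: addL(-14)]⟩
[24] ⟨C=x; E={x↦-1}; K=[if0 :: addL(1) :: addL(-14)]⟩
[25] ⟨C=x; E={x↦-1}; K=[addL(1) :: addL(-14)]⟩
→ final value -14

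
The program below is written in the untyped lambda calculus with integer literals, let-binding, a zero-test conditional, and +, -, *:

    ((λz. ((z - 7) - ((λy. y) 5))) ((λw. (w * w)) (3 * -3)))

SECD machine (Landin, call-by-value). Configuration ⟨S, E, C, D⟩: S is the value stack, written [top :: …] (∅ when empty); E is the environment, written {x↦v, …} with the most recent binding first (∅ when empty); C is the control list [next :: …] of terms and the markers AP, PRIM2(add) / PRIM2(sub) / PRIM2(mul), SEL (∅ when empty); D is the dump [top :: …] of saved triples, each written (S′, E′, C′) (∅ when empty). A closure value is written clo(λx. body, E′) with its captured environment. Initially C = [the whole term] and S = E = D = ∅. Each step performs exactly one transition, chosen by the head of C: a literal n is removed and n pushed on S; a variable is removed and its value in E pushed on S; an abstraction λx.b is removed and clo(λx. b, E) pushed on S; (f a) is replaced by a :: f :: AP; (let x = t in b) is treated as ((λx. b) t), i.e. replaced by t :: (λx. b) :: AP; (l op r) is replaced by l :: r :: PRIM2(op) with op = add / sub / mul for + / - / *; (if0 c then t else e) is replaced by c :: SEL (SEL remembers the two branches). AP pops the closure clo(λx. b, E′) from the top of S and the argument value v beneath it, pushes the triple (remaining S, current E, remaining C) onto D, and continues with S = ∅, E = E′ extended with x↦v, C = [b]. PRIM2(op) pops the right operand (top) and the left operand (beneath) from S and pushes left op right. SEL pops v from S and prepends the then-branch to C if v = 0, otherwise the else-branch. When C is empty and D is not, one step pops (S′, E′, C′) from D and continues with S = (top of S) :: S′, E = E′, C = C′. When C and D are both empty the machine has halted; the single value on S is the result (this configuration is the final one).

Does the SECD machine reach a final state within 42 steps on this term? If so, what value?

step 0: [S=∅ | E=∅ | C=[((λz. ((z - 7) - ((λy. y) 5))) ((λw. (w * w)) (3 * -3)))] | D=∅]
step 1: [S=∅ | E=∅ | C=[((λw. (w * w)) (3 * -3)) :: (λz. ((z - 7) - ((λy. y) 5))) :: AP] | D=∅]
step 2: [S=∅ | E=∅ | C=[(3 * -3) :: (λw. (w * w)) :: AP :: (λz. ((z - 7) - ((λy. y) 5))) :: AP] | D=∅]
step 3: [S=∅ | E=∅ | C=[3 :: -3 :: PRIM2(mul) :: (λw. (w * w)) :: AP :: (λz. ((z - 7) - ((λy. y) 5))) :: AP] | D=∅]
step 4: [S=[3] | E=∅ | C=[-3 :: PRIM2(mul) :: (λw. (w * w)) :: AP :: (λz. ((z - 7) - ((λy. y) 5))) :: AP] | D=∅]
step 5: [S=[-3 :: 3] | E=∅ | C=[PRIM2(mul) :: (λw. (w * w)) :: AP :: (λz. ((z - 7) - ((λy. y) 5))) :: AP] | D=∅]
step 6: [S=[-9] | E=∅ | C=[(λw. (w * w)) :: AP :: (λz. ((z - 7) - ((λy. y) 5))) :: AP] | D=∅]
step 7: [S=[clo(λw. (w * w), ∅) :: -9] | E=∅ | C=[AP :: (λz. ((z - 7) - ((λy. y) 5))) :: AP] | D=∅]
step 8: [S=∅ | E={w↦-9} | C=[(w * w)] | D=[(∅, ∅, [(λz. ((z - 7) - ((λy. y) 5))) :: AP])]]
step 9: [S=∅ | E={w↦-9} | C=[w :: w :: PRIM2(mul)] | D=[(∅, ∅, [(λz. ((z - 7) - ((λy. y) 5))) :: AP])]]
step 10: [S=[-9] | E={w↦-9} | C=[w :: PRIM2(mul)] | D=[(∅, ∅, [(λz. ((z - 7) - ((λy. y) 5))) :: AP])]]
step 11: [S=[-9 :: -9] | E={w↦-9} | C=[PRIM2(mul)] | D=[(∅, ∅, [(λz. ((z - 7) - ((λy. y) 5))) :: AP])]]
step 12: [S=[81] | E={w↦-9} | C=∅ | D=[(∅, ∅, [(λz. ((z - 7) - ((λy. y) 5))) :: AP])]]
step 13: [S=[81] | E=∅ | C=[(λz. ((z - 7) - ((λy. y) 5))) :: AP] | D=∅]
step 14: [S=[clo(λz. ((z - 7) - ((λy. y) 5)), ∅) :: 81] | E=∅ | C=[AP] | D=∅]
step 15: [S=∅ | E={z↦81} | C=[((z - 7) - ((λy. y) 5))] | D=[(∅, ∅, ∅)]]
step 16: [S=∅ | E={z↦81} | C=[(z - 7) :: ((λy. y) 5) :: PRIM2(sub)] | D=[(∅, ∅, ∅)]]
step 17: [S=∅ | E={z↦81} | C=[z :: 7 :: PRIM2(sub) :: ((λy. y) 5) :: PRIM2(sub)] | D=[(∅, ∅, ∅)]]
step 18: [S=[81] | E={z↦81} | C=[7 :: PRIM2(sub) :: ((λy. y) 5) :: PRIM2(sub)] | D=[(∅, ∅, ∅)]]
step 19: [S=[7 :: 81] | E={z↦81} | C=[PRIM2(sub) :: ((λy. y) 5) :: PRIM2(sub)] | D=[(∅, ∅, ∅)]]
step 20: [S=[74] | E={z↦81} | C=[((λy. y) 5) :: PRIM2(sub)] | D=[(∅, ∅, ∅)]]
step 21: [S=[74] | E={z↦81} | C=[5 :: (λy. y) :: AP :: PRIM2(sub)] | D=[(∅, ∅, ∅)]]
step 22: [S=[5 :: 74] | E={z↦81} | C=[(λy. y) :: AP :: PRIM2(sub)] | D=[(∅, ∅, ∅)]]
step 23: [S=[clo(λy. y, {z↦81}) :: 5 :: 74] | E={z↦81} | C=[AP :: PRIM2(sub)] | D=[(∅, ∅, ∅)]]
step 24: [S=∅ | E={y↦5, z↦81} | C=[y] | D=[([74], {z↦81}, [PRIM2(sub)]) :: (∅, ∅, ∅)]]
step 25: [S=[5] | E={y↦5, z↦81} | C=∅ | D=[([74], {z↦81}, [PRIM2(sub)]) :: (∅, ∅, ∅)]]
step 26: [S=[5 :: 74] | E={z↦81} | C=[PRIM2(sub)] | D=[(∅, ∅, ∅)]]
step 27: [S=[69] | E={z↦81} | C=∅ | D=[(∅, ∅, ∅)]]
step 28: [S=[69] | E=∅ | C=∅ | D=∅]
→ final value 69

Answer: 69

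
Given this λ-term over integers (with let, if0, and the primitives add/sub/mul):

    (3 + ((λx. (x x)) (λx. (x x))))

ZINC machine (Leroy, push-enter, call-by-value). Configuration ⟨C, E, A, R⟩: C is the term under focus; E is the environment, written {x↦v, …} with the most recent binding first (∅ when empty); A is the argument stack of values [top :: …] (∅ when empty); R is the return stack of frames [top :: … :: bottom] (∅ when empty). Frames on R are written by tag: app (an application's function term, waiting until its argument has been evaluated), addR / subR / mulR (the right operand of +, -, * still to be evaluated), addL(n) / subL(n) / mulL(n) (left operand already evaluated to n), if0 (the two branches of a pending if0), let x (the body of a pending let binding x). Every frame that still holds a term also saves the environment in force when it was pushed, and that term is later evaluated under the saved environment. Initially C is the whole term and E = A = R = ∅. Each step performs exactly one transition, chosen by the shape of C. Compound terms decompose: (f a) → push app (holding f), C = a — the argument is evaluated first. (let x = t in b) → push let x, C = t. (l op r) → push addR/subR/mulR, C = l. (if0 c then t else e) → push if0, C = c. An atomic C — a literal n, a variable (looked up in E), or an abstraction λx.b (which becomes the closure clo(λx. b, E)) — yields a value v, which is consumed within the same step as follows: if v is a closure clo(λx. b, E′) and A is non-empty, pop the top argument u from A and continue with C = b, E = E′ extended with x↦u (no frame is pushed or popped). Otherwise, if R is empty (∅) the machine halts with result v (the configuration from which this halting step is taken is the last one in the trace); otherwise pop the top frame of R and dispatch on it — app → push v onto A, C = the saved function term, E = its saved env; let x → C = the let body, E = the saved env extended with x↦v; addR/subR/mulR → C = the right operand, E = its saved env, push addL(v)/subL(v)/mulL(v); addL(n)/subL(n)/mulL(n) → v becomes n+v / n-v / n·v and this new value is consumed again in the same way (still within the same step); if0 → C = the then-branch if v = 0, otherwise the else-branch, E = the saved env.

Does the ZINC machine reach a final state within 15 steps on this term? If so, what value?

t=0: ⟨C=(3 + ((λx. (x x)) (λx. (x x)))); E=∅; A=∅; R=∅⟩
t=1: ⟨C=3; E=∅; A=∅; R=[addR]⟩
t=2: ⟨C=((λx. (x x)) (λx. (x x))); E=∅; A=∅; R=[addL(3)]⟩
t=3: ⟨C=(λx. (x x)); E=∅; A=∅; R=[app :: addL(3)]⟩
t=4: ⟨C=(λx. (x x)); E=∅; A=[clo(λx. (x x), ∅)]; R=[addL(3)]⟩
t=5: ⟨C=(x x); E={x↦clo(λx. (x x), ∅)}; A=∅; R=[addL(3)]⟩
t=6: ⟨C=x; E={x↦clo(λx. (x x), ∅)}; A=∅; R=[app :: addL(3)]⟩
t=7: ⟨C=x; E={x↦clo(λx. (x x), ∅)}; A=[clo(λx. (x x), ∅)]; R=[addL(3)]⟩
… configuration repeats with period 3 (steps 5–7 recur indefinitely) …

Answer: DIVERGES (no final state within 15 steps)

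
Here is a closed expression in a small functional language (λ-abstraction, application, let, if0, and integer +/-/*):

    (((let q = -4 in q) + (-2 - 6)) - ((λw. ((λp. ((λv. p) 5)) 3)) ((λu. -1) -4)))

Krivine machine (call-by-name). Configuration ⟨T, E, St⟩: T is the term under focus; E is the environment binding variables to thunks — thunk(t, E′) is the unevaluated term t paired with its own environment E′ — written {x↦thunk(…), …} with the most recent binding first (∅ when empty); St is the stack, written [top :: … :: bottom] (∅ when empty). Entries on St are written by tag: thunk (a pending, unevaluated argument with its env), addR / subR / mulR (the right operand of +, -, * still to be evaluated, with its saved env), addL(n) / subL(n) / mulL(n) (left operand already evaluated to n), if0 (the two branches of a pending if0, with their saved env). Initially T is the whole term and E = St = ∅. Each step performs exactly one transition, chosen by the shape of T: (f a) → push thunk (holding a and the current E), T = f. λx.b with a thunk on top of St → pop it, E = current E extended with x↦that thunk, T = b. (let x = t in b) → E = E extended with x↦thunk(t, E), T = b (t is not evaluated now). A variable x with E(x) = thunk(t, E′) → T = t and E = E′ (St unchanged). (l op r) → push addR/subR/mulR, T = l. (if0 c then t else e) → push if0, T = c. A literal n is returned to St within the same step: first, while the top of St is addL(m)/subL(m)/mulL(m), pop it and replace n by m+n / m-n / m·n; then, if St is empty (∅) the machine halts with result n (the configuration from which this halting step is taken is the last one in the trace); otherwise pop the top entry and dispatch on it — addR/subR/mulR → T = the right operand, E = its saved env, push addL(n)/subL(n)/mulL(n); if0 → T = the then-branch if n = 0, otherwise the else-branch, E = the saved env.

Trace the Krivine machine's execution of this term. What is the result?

t=0: ⟨T=(((let q = -4 in q) + (-2 - 6)) - ((λw. ((λp. ((λv. p) 5)) 3)) ((λu. -1) -4))); E=∅; St=∅⟩
t=1: ⟨T=((let q = -4 in q) + (-2 - 6)); E=∅; St=[subR]⟩
t=2: ⟨T=(let q = -4 in q); E=∅; St=[addR :: subR]⟩
t=3: ⟨T=q; E={q↦thunk(-4, ∅)}; St=[addR :: subR]⟩
t=4: ⟨T=-4; E=∅; St=[addR :: subR]⟩
t=5: ⟨T=(-2 - 6); E=∅; St=[addL(-4) :: subR]⟩
t=6: ⟨T=-2; E=∅; St=[subR :: addL(-4) :: subR]⟩
t=7: ⟨T=6; E=∅; St=[subL(-2) :: addL(-4) :: subR]⟩
t=8: ⟨T=((λw. ((λp. ((λv. p) 5)) 3)) ((λu. -1) -4)); E=∅; St=[subL(-12)]⟩
t=9: ⟨T=(λw. ((λp. ((λv. p) 5)) 3)); E=∅; St=[thunk :: subL(-12)]⟩
t=10: ⟨T=((λp. ((λv. p) 5)) 3); E={w↦thunk(((λu. -1) -4), ∅)}; St=[subL(-12)]⟩
t=11: ⟨T=(λp. ((λv. p) 5)); E={w↦thunk(((λu. -1) -4), ∅)}; St=[thunk :: subL(-12)]⟩
t=12: ⟨T=((λv. p) 5); E={p↦thunk(3, {w↦thunk(((λu. -1) -4), ∅)}), w↦thunk(((λu. -1) -4), ∅)}; St=[subL(-12)]⟩
t=13: ⟨T=(λv. p); E={p↦thunk(3, {w↦thunk(((λu. -1) -4), ∅)}), w↦thunk(((λu. -1) -4), ∅)}; St=[thunk :: subL(-12)]⟩
t=14: ⟨T=p; E={v↦thunk(5, {p↦thunk(3, {w↦thunk(((λu. -1) -4), ∅)}), w↦thunk(((λu. -1) -4), ∅)}), p↦thunk(3, {w↦thunk(((λu. -1) -4), ∅)}), w↦thunk(((λu. -1) -4), ∅)}; St=[subL(-12)]⟩
t=15: ⟨T=3; E={w↦thunk(((λu. -1) -4), ∅)}; St=[subL(-12)]⟩
→ final value -15

Answer: -15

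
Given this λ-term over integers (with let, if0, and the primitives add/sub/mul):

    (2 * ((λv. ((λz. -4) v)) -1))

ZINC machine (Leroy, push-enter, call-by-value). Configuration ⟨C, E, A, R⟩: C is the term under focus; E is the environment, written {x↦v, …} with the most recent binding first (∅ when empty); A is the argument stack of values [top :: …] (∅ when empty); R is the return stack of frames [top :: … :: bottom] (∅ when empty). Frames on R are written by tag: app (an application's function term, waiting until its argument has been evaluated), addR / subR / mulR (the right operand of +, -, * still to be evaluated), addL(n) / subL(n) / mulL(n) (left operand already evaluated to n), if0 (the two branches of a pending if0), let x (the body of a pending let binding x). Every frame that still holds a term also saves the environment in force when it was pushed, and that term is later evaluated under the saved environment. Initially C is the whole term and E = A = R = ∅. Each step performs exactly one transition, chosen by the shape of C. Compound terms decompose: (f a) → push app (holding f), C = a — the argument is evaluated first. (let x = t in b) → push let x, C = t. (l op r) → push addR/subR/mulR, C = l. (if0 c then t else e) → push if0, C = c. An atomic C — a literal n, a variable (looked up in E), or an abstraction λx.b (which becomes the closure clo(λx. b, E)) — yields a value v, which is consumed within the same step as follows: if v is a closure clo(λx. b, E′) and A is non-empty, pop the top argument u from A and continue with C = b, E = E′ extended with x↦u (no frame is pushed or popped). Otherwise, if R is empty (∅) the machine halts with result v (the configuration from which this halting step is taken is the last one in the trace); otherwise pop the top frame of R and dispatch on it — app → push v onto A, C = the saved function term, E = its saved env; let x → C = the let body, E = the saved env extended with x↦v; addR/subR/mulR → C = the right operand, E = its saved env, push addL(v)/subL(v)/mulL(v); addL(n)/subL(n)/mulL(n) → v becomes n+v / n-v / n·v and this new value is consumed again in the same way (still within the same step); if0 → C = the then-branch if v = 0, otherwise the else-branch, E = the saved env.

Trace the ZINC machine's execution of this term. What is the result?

t=0: [C=(2 * ((λv. ((λz. -4) v)) -1)) | E=∅ | A=∅ | R=∅]
t=1: [C=2 | E=∅ | A=∅ | R=[mulR]]
t=2: [C=((λv. ((λz. -4) v)) -1) | E=∅ | A=∅ | R=[mulL(2)]]
t=3: [C=-1 | E=∅ | A=∅ | R=[app :: mulL(2)]]
t=4: [C=(λv. ((λz. -4) v)) | E=∅ | A=[-1] | R=[mulL(2)]]
t=5: [C=((λz. -4) v) | E={v↦-1} | A=∅ | R=[mulL(2)]]
t=6: [C=v | E={v↦-1} | A=∅ | R=[app :: mulL(2)]]
t=7: [C=(λz. -4) | E={v↦-1} | A=[-1] | R=[mulL(2)]]
t=8: [C=-4 | E={z↦-1, v↦-1} | A=∅ | R=[mulL(2)]]
→ final value -8

Answer: -8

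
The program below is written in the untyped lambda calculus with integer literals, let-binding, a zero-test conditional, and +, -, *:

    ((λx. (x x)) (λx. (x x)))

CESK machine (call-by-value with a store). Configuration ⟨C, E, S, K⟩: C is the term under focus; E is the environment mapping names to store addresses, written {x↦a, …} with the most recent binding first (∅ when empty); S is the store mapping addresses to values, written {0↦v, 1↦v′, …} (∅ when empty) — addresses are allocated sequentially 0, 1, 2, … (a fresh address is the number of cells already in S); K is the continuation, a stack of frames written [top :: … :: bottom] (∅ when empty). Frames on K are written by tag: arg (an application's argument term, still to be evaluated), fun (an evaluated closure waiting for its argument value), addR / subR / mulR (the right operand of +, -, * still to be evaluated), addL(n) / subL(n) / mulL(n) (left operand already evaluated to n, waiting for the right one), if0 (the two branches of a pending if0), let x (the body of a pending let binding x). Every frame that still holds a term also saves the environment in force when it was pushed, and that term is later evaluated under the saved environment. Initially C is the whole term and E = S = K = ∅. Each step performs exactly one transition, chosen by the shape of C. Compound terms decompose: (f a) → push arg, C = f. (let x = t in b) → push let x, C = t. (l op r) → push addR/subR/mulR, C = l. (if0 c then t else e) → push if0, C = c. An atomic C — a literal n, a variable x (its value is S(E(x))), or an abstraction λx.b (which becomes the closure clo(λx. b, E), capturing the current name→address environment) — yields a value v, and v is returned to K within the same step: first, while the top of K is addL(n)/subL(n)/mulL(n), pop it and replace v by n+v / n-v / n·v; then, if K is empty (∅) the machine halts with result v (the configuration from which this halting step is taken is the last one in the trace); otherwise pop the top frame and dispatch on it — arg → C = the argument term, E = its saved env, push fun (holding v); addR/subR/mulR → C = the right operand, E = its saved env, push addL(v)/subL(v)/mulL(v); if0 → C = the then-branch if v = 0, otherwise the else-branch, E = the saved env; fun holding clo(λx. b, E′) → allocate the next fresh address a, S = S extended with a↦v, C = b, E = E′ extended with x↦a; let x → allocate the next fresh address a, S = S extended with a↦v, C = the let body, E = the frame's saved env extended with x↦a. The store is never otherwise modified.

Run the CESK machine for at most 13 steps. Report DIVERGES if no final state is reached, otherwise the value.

Answer: DIVERGES (no final state within 13 steps)

Execution trace:
t=0: [C=((λx. (x x)) (λx. (x x))) | E=∅ | S=∅ | K=∅]
t=1: [C=(λx. (x x)) | E=∅ | S=∅ | K=[arg]]
t=2: [C=(λx. (x x)) | E=∅ | S=∅ | K=[fun]]
t=3: [C=(x x) | E={x↦0} | S={0↦clo(λx. (x x), ∅)} | K=∅]
t=4: [C=x | E={x↦0} | S={0↦clo(λx. (x x), ∅)} | K=[arg]]
t=5: [C=x | E={x↦0} | S={0↦clo(λx. (x x), ∅)} | K=[fun]]
t=6: [C=(x x) | E={x↦1} | S={0↦clo(λx. (x x), ∅), 1↦clo(λx. (x x), ∅)} | K=∅]
t=7: [C=x | E={x↦1} | S={0↦clo(λx. (x x), ∅), 1↦clo(λx. (x x), ∅)} | K=[arg]]
t=8: [C=x | E={x↦1} | S={0↦clo(λx. (x x), ∅), 1↦clo(λx. (x x), ∅)} | K=[fun]]
t=9: [C=(x x) | E={x↦2} | S={0↦clo(λx. (x x), ∅), 1↦clo(λx. (x x), ∅), 2↦clo(λx. (x x), ∅)} | K=∅]
t=10: [C=x | E={x↦2} | S={0↦clo(λx. (x x), ∅), 1↦clo(λx. (x x), ∅), 2↦clo(λx. (x x), ∅)} | K=[arg]]
t=11: [C=x | E={x↦2} | S={0↦clo(λx. (x x), ∅), 1↦clo(λx. (x x), ∅), 2↦clo(λx. (x x), ∅)} | K=[fun]]
t=12: [C=(x x) | E={x↦3} | S={0↦clo(λx. (x x), ∅), 1↦clo(λx. (x x), ∅), 2↦clo(λx. (x x), ∅), 3↦clo(λx. (x x), ∅)} | K=∅]
t=13: [C=x | E={x↦3} | S={0↦clo(λx. (x x), ∅), 1↦clo(λx. (x x), ∅), 2↦clo(λx. (x x), ∅), 3↦clo(λx. (x x), ∅)} | K=[arg]]
→ 13 transitions taken and the configuration is still not final: no result within 13 steps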